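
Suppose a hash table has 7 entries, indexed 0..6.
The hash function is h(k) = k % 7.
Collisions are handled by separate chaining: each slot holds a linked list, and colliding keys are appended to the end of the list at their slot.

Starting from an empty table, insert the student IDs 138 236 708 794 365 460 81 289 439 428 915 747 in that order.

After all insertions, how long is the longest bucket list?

6

Insert 138: h=5, bucket 5 empty → new chain.
Insert 236: h=5, bucket 5 nonempty → append to chain.
Insert 708: h=1, bucket 1 empty → new chain.
Insert 794: h=3, bucket 3 empty → new chain.
Insert 365: h=1, bucket 1 nonempty → append to chain.
Insert 460: h=5, bucket 5 nonempty → append to chain.
Insert 81: h=4, bucket 4 empty → new chain.
Insert 289: h=2, bucket 2 empty → new chain.
Insert 439: h=5, bucket 5 nonempty → append to chain.
Insert 428: h=1, bucket 1 nonempty → append to chain.
Insert 915: h=5, bucket 5 nonempty → append to chain.
Insert 747: h=5, bucket 5 nonempty → append to chain.
Final buckets:
0: ∅
1: 708 -> 365 -> 428
2: 289
3: 794
4: 81
5: 138 -> 236 -> 460 -> 439 -> 915 -> 747
6: ∅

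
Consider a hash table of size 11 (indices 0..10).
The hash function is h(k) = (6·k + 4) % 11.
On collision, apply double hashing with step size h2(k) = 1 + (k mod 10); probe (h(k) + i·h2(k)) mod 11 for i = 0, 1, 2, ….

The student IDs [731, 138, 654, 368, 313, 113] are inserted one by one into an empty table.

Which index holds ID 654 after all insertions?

6

Insert 731: h=1, slot 1 empty → index 1.
Insert 138: h=7, slot 7 empty → index 7.
Insert 654: h=1, h2=5, slot 1 occupied → index 6.
Insert 368: h=1, h2=9, slot 1 occupied → index 10.
Insert 313: h=1, h2=4, slot 1 occupied → index 5.
Insert 113: h=0, slot 0 empty → index 0.
Table: [113, 731, _, _, _, 313, 654, 138, _, _, 368]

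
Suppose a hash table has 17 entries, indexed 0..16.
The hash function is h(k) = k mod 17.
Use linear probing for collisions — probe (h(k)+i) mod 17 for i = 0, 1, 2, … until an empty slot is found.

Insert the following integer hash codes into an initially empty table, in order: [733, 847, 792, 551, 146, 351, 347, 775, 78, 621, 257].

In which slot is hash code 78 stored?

15

733 hashes to 2; slot 2 is free → place at 2.
847 hashes to 14; slot 14 is free → place at 14.
792 hashes to 10; slot 10 is free → place at 10.
551 hashes to 7; slot 7 is free → place at 7.
146 hashes to 10; 10 taken → place at 11.
351 hashes to 11; 11 taken → place at 12.
347 hashes to 7; 7 taken → place at 8.
775 hashes to 10; 10,11,12 taken → place at 13.
78 hashes to 10; 10,11,12,13,14 taken → place at 15.
621 hashes to 9; slot 9 is free → place at 9.
257 hashes to 2; 2 taken → place at 3.
Table: [—, —, 733, 257, —, —, —, 551, 347, 621, 792, 146, 351, 775, 847, 78, —]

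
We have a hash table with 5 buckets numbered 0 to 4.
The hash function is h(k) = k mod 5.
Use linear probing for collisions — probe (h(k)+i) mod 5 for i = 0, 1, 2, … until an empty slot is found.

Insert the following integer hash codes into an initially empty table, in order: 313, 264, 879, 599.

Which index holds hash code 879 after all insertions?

313: h=3 => slot 3
264: h=4 => slot 4
879: h=4, probe 4,0 => slot 0
599: h=4, probe 4,0,1 => slot 1
Table: [879, 599, —, 313, 264]

0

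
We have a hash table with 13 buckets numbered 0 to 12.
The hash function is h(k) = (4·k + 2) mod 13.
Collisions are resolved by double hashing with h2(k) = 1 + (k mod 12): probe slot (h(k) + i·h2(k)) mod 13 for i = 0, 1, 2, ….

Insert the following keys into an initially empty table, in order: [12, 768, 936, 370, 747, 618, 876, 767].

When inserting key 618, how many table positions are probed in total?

12: h=11 → slot 11
768: h=6 → slot 6
936: h=2 → slot 2
370: h=0 → slot 0
747: h=0, h2=4, probe 0,4 → slot 4
618: h=4, h2=7, probe 4,11,5 → slot 5
876: h=9 → slot 9
767: h=2, h2=12, probe 2,1 → slot 1
Table: [370, 767, 936, ∅, 747, 618, 768, ∅, ∅, 876, ∅, 12, ∅]

3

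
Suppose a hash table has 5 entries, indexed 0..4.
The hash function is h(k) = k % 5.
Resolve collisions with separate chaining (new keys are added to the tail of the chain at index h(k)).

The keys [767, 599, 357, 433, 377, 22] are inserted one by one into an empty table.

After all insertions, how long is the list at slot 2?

767 → bucket 2
599 → bucket 4
357 → bucket 2 (collision)
433 → bucket 3
377 → bucket 2 (collision)
22 → bucket 2 (collision)
Final buckets:
0: -
1: -
2: 767 -> 357 -> 377 -> 22
3: 433
4: 599

4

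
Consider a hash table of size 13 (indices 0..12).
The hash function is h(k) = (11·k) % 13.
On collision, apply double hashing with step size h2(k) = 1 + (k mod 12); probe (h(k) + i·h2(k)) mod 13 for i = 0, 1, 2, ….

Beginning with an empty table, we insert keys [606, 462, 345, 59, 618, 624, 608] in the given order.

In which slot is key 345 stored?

Insert 606: h=10, slot 10 empty → index 10.
Insert 462: h=12, slot 12 empty → index 12.
Insert 345: h=12, h2=10, slot 12 occupied → index 9.
Insert 59: h=12, h2=12, slot 12 occupied → index 11.
Insert 618: h=12, h2=7, slot 12 occupied → index 6.
Insert 624: h=0, slot 0 empty → index 0.
Insert 608: h=6, h2=9, slot 6 occupied → index 2.
Table: [624, ., 608, ., ., ., 618, ., ., 345, 606, 59, 462]

9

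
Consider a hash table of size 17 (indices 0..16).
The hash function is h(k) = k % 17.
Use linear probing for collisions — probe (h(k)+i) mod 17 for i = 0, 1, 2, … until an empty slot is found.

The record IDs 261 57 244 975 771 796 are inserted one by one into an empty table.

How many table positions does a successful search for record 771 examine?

261: h=6 => slot 6
57: h=6, probe 6,7 => slot 7
244: h=6, probe 6,7,8 => slot 8
975: h=6, probe 6,7,8,9 => slot 9
771: h=6, probe 6,7,8,9,10 => slot 10
796: h=14 => slot 14
Table: [_, _, _, _, _, _, 261, 57, 244, 975, 771, _, _, _, 796, _, _]
Lookup 771: h=6, probe 6,7,8,9,10 → found at 10.

5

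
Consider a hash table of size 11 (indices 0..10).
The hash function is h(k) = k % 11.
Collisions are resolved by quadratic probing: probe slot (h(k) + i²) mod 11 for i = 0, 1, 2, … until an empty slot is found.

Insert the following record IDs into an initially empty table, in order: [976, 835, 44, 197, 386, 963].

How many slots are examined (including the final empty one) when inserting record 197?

3

Insert 976: h=8, slot 8 empty → index 8.
Insert 835: h=10, slot 10 empty → index 10.
Insert 44: h=0, slot 0 empty → index 0.
Insert 197: h=10, slots 10,0 occupied → index 3.
Insert 386: h=1, slot 1 empty → index 1.
Insert 963: h=6, slot 6 empty → index 6.
Table: [44, 386, ., 197, ., ., 963, ., 976, ., 835]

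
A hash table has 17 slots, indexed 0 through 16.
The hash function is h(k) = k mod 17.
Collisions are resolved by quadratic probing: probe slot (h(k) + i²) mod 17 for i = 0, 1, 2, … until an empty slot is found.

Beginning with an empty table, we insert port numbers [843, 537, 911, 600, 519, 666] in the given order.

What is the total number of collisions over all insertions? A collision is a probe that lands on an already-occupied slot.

843: h=10 -> slot 10
537: h=10, probe 10,11 -> slot 11
911: h=10, probe 10,11,14 -> slot 14
600: h=5 -> slot 5
519: h=9 -> slot 9
666: h=3 -> slot 3
Table: [—, —, —, 666, —, 600, —, —, —, 519, 843, 537, —, —, 911, —, —]

3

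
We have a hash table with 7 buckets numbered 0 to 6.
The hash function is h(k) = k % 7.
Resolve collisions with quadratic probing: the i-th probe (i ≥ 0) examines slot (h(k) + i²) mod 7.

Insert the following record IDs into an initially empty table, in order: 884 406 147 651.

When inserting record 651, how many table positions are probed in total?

3

884: h=2 -> slot 2
406: h=0 -> slot 0
147: h=0, probe 0,1 -> slot 1
651: h=0, probe 0,1,4 -> slot 4
Table: [406, 147, 884, —, 651, —, —]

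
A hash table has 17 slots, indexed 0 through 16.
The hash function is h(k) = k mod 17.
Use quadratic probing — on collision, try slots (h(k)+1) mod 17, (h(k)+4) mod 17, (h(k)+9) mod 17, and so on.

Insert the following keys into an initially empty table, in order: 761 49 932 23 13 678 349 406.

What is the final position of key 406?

761 hashes to 13; slot 13 is free => place at 13.
49 hashes to 15; slot 15 is free => place at 15.
932 hashes to 14; slot 14 is free => place at 14.
23 hashes to 6; slot 6 is free => place at 6.
13 hashes to 13; 13,14 taken => place at 0.
678 hashes to 15; 15 taken => place at 16.
349 hashes to 9; slot 9 is free => place at 9.
406 hashes to 15; 15,16 taken => place at 2.
Table: [13, ∅, 406, ∅, ∅, ∅, 23, ∅, ∅, 349, ∅, ∅, ∅, 761, 932, 49, 678]

2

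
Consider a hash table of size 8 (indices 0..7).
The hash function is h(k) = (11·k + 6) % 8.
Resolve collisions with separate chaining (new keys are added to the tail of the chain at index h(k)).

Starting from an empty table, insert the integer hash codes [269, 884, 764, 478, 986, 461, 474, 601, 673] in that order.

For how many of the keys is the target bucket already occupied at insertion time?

Insert 269: h=5, bucket 5 empty -> new chain.
Insert 884: h=2, bucket 2 empty -> new chain.
Insert 764: h=2, bucket 2 nonempty -> append to chain.
Insert 478: h=0, bucket 0 empty -> new chain.
Insert 986: h=4, bucket 4 empty -> new chain.
Insert 461: h=5, bucket 5 nonempty -> append to chain.
Insert 474: h=4, bucket 4 nonempty -> append to chain.
Insert 601: h=1, bucket 1 empty -> new chain.
Insert 673: h=1, bucket 1 nonempty -> append to chain.
Final buckets:
0: 478
1: 601 -> 673
2: 884 -> 764
3: _
4: 986 -> 474
5: 269 -> 461
6: _
7: _

4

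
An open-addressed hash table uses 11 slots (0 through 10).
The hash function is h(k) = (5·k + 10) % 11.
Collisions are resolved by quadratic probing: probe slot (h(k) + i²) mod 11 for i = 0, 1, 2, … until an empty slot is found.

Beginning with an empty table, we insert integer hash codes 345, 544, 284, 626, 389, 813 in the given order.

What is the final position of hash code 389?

345: h=8 → slot 8
544: h=2 → slot 2
284: h=0 → slot 0
626: h=5 → slot 5
389: h=8, probe 8,9 → slot 9
813: h=5, probe 5,6 → slot 6
Table: [284, —, 544, —, —, 626, 813, —, 345, 389, —]

9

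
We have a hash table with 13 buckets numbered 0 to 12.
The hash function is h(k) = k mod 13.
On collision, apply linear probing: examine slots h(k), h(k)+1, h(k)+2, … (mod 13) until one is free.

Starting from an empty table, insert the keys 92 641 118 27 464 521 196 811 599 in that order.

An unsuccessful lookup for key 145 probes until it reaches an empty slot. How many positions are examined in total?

9

Insert 92: h=1, slot 1 empty -> index 1.
Insert 641: h=4, slot 4 empty -> index 4.
Insert 118: h=1, slot 1 occupied -> index 2.
Insert 27: h=1, slots 1,2 occupied -> index 3.
Insert 464: h=9, slot 9 empty -> index 9.
Insert 521: h=1, slots 1,2,3,4 occupied -> index 5.
Insert 196: h=1, slots 1,2,3,4,5 occupied -> index 6.
Insert 811: h=5, slots 5,6 occupied -> index 7.
Insert 599: h=1, slots 1,2,3,4,5,6,7 occupied -> index 8.
Table: [., 92, 118, 27, 641, 521, 196, 811, 599, 464, ., ., .]
Lookup 145: h=2, probe 2,3,4,5,6,7,8,9,10 → slot 10 empty, not found.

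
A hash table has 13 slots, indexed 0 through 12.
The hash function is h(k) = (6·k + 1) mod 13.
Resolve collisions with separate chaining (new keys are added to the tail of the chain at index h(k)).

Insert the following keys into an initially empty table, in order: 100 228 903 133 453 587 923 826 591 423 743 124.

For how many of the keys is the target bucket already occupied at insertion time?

100 -> bucket 3
228 -> bucket 4
903 -> bucket 11
133 -> bucket 6
453 -> bucket 2
587 -> bucket 0
923 -> bucket 1
826 -> bucket 4 (collision)
591 -> bucket 11 (collision)
423 -> bucket 4 (collision)
743 -> bucket 0 (collision)
124 -> bucket 4 (collision)
Final buckets:
0: 587 -> 743
1: 923
2: 453
3: 100
4: 228 -> 826 -> 423 -> 124
5: -
6: 133
7: -
8: -
9: -
10: -
11: 903 -> 591
12: -

5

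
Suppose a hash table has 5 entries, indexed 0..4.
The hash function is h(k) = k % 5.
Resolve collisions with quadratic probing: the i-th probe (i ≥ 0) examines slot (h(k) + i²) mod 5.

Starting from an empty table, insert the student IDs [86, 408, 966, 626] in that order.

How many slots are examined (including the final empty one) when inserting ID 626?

3

86: h=1 → slot 1
408: h=3 → slot 3
966: h=1, probe 1,2 → slot 2
626: h=1, probe 1,2,0 → slot 0
Table: [626, 86, 966, 408, —]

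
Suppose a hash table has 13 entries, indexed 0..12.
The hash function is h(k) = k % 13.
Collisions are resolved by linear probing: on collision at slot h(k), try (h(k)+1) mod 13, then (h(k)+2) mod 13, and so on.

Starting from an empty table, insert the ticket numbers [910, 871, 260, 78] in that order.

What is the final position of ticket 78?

3

910 hashes to 0; slot 0 is free → place at 0.
871 hashes to 0; 0 taken → place at 1.
260 hashes to 0; 0,1 taken → place at 2.
78 hashes to 0; 0,1,2 taken → place at 3.
Table: [910, 871, 260, 78, ∅, ∅, ∅, ∅, ∅, ∅, ∅, ∅, ∅]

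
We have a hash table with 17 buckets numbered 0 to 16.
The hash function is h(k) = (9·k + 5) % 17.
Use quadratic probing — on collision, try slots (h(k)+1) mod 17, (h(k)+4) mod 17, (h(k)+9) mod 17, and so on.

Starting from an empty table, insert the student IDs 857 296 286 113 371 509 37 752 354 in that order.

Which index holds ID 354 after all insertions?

857: h=0 → slot 0
296: h=0, probe 0,1 → slot 1
286: h=12 → slot 12
113: h=2 → slot 2
371: h=12, probe 12,13 → slot 13
509: h=13, probe 13,14 → slot 14
37: h=15 → slot 15
752: h=7 → slot 7
354: h=12, probe 12,13,16 → slot 16
Table: [857, 296, 113, —, —, —, —, 752, —, —, —, —, 286, 371, 509, 37, 354]

16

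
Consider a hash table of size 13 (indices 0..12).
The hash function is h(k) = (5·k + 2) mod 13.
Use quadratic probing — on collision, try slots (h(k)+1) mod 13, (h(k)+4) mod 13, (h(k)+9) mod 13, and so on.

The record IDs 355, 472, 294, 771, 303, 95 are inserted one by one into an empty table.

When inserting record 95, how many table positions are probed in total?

355 hashes to 9; slot 9 is free → place at 9.
472 hashes to 9; 9 taken → place at 10.
294 hashes to 3; slot 3 is free → place at 3.
771 hashes to 9; 9,10 taken → place at 0.
303 hashes to 9; 9,10,0 taken → place at 5.
95 hashes to 9; 9,10,0,5 taken → place at 12.
Table: [771, ∅, ∅, 294, ∅, 303, ∅, ∅, ∅, 355, 472, ∅, 95]

5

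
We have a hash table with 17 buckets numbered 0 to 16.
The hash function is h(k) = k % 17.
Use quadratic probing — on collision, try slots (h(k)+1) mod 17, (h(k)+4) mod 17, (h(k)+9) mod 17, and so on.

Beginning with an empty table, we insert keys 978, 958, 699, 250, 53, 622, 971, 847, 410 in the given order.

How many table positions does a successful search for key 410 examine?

978: h=9 => slot 9
958: h=6 => slot 6
699: h=2 => slot 2
250: h=12 => slot 12
53: h=2, probe 2,3 => slot 3
622: h=10 => slot 10
971: h=2, probe 2,3,6,11 => slot 11
847: h=14 => slot 14
410: h=2, probe 2,3,6,11,1 => slot 1
Table: [∅, 410, 699, 53, ∅, ∅, 958, ∅, ∅, 978, 622, 971, 250, ∅, 847, ∅, ∅]
Lookup 410: h=2, probe 2,3,6,11,1 → found at 1.

5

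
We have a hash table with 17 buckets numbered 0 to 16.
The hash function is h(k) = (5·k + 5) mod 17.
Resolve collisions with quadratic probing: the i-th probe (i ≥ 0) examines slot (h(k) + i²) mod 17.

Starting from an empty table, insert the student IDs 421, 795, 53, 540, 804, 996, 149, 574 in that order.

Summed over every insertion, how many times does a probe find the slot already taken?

10

421 hashes to 2; slot 2 is free → place at 2.
795 hashes to 2; 2 taken → place at 3.
53 hashes to 15; slot 15 is free → place at 15.
540 hashes to 2; 2,3 taken → place at 6.
804 hashes to 13; slot 13 is free → place at 13.
996 hashes to 4; slot 4 is free → place at 4.
149 hashes to 2; 2,3,6 taken → place at 11.
574 hashes to 2; 2,3,6,11 taken → place at 1.
Table: [—, 574, 421, 795, 996, —, 540, —, —, —, —, 149, —, 804, —, 53, —]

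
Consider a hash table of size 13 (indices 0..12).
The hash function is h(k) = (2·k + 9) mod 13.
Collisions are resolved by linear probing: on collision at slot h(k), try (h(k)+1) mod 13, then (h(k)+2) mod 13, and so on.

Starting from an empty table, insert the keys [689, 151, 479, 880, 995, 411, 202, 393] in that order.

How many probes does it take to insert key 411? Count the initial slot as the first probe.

689 hashes to 9; slot 9 is free → place at 9.
151 hashes to 12; slot 12 is free → place at 12.
479 hashes to 5; slot 5 is free → place at 5.
880 hashes to 1; slot 1 is free → place at 1.
995 hashes to 10; slot 10 is free → place at 10.
411 hashes to 12; 12 taken → place at 0.
202 hashes to 10; 10 taken → place at 11.
393 hashes to 2; slot 2 is free → place at 2.
Table: [411, 880, 393, —, —, 479, —, —, —, 689, 995, 202, 151]

2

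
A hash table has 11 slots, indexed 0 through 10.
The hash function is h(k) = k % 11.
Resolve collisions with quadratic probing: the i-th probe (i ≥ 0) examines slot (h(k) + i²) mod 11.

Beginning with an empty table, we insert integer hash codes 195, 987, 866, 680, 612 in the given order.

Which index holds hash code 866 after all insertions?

1

195 hashes to 8; slot 8 is free → place at 8.
987 hashes to 8; 8 taken → place at 9.
866 hashes to 8; 8,9 taken → place at 1.
680 hashes to 9; 9 taken → place at 10.
612 hashes to 7; slot 7 is free → place at 7.
Table: [-, 866, -, -, -, -, -, 612, 195, 987, 680]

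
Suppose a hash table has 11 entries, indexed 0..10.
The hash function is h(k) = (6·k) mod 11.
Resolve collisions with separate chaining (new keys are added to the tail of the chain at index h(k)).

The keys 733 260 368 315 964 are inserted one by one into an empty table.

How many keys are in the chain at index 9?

4

733 -> bucket 9
260 -> bucket 9 (collision)
368 -> bucket 8
315 -> bucket 9 (collision)
964 -> bucket 9 (collision)
Final buckets:
0: _
1: _
2: _
3: _
4: _
5: _
6: _
7: _
8: 368
9: 733 -> 260 -> 315 -> 964
10: _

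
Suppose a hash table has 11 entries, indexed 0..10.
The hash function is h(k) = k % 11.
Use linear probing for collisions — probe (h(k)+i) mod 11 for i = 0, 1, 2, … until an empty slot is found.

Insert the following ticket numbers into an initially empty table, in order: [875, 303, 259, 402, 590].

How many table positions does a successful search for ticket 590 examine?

Insert 875: h=6, slot 6 empty => index 6.
Insert 303: h=6, slot 6 occupied => index 7.
Insert 259: h=6, slots 6,7 occupied => index 8.
Insert 402: h=6, slots 6,7,8 occupied => index 9.
Insert 590: h=7, slots 7,8,9 occupied => index 10.
Table: [∅, ∅, ∅, ∅, ∅, ∅, 875, 303, 259, 402, 590]
Lookup 590: h=7, probe 7,8,9,10 → found at 10.

4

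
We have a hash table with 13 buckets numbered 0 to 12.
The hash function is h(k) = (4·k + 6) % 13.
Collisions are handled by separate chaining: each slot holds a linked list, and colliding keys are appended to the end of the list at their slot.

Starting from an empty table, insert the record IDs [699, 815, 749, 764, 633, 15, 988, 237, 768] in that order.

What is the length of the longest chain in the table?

699 → bucket 7
815 → bucket 3
749 → bucket 12
764 → bucket 7 (collision)
633 → bucket 3 (collision)
15 → bucket 1
988 → bucket 6
237 → bucket 5
768 → bucket 10
Final buckets:
0: .
1: 15
2: .
3: 815 -> 633
4: .
5: 237
6: 988
7: 699 -> 764
8: .
9: .
10: 768
11: .
12: 749

2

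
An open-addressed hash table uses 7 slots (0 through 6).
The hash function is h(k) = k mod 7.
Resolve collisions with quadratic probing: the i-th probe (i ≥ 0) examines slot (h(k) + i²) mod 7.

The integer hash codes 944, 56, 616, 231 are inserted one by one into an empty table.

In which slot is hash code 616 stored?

944: h=6 → slot 6
56: h=0 → slot 0
616: h=0, probe 0,1 → slot 1
231: h=0, probe 0,1,4 → slot 4
Table: [56, 616, —, —, 231, —, 944]

1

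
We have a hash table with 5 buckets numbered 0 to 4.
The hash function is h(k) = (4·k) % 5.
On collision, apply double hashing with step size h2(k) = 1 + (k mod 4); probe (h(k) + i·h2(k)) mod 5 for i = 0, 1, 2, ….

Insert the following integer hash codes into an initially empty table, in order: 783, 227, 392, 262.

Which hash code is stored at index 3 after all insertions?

227

783 hashes to 2; slot 2 is free -> place at 2.
227 hashes to 3; slot 3 is free -> place at 3.
392 hashes to 3, h2=1; 3 taken -> place at 4.
262 hashes to 3, h2=3; 3 taken -> place at 1.
Table: [—, 262, 783, 227, 392]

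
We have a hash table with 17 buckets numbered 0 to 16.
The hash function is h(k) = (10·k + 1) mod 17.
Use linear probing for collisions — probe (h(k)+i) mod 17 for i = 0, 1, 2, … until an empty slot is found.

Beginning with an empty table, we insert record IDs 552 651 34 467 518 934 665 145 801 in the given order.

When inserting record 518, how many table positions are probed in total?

552 hashes to 13; slot 13 is free → place at 13.
651 hashes to 0; slot 0 is free → place at 0.
34 hashes to 1; slot 1 is free → place at 1.
467 hashes to 13; 13 taken → place at 14.
518 hashes to 13; 13,14 taken → place at 15.
934 hashes to 8; slot 8 is free → place at 8.
665 hashes to 4; slot 4 is free → place at 4.
145 hashes to 6; slot 6 is free → place at 6.
801 hashes to 4; 4 taken → place at 5.
Table: [651, 34, ., ., 665, 801, 145, ., 934, ., ., ., ., 552, 467, 518, .]

3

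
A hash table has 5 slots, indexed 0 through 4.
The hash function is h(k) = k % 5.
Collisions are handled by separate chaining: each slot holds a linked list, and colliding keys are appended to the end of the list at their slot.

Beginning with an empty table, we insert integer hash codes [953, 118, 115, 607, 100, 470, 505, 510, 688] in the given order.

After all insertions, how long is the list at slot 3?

3

Insert 953: h=3, bucket 3 empty → new chain.
Insert 118: h=3, bucket 3 nonempty → append to chain.
Insert 115: h=0, bucket 0 empty → new chain.
Insert 607: h=2, bucket 2 empty → new chain.
Insert 100: h=0, bucket 0 nonempty → append to chain.
Insert 470: h=0, bucket 0 nonempty → append to chain.
Insert 505: h=0, bucket 0 nonempty → append to chain.
Insert 510: h=0, bucket 0 nonempty → append to chain.
Insert 688: h=3, bucket 3 nonempty → append to chain.
Final buckets:
0: 115 -> 100 -> 470 -> 505 -> 510
1: ∅
2: 607
3: 953 -> 118 -> 688
4: ∅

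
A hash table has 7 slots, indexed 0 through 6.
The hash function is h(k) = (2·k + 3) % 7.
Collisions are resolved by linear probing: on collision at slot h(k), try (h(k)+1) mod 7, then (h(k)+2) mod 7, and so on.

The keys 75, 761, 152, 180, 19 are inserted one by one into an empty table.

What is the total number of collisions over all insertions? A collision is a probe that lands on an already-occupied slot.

75 hashes to 6; slot 6 is free -> place at 6.
761 hashes to 6; 6 taken -> place at 0.
152 hashes to 6; 6,0 taken -> place at 1.
180 hashes to 6; 6,0,1 taken -> place at 2.
19 hashes to 6; 6,0,1,2 taken -> place at 3.
Table: [761, 152, 180, 19, ∅, ∅, 75]

10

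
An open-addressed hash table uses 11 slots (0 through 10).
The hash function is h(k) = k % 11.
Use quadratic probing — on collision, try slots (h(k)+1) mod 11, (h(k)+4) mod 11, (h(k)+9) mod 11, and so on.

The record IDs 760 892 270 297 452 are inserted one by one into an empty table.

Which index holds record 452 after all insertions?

Insert 760: h=1, slot 1 empty -> index 1.
Insert 892: h=1, slot 1 occupied -> index 2.
Insert 270: h=6, slot 6 empty -> index 6.
Insert 297: h=0, slot 0 empty -> index 0.
Insert 452: h=1, slots 1,2 occupied -> index 5.
Table: [297, 760, 892, —, —, 452, 270, —, —, —, —]

5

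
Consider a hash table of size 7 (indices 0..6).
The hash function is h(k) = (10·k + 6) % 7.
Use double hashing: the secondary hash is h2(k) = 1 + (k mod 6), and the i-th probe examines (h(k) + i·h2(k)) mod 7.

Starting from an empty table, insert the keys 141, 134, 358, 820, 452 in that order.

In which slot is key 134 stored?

141: h=2 => slot 2
134: h=2, h2=3, probe 2,5 => slot 5
358: h=2, h2=5, probe 2,0 => slot 0
820: h=2, h2=5, probe 2,0,5,3 => slot 3
452: h=4 => slot 4
Table: [358, _, 141, 820, 452, 134, _]

5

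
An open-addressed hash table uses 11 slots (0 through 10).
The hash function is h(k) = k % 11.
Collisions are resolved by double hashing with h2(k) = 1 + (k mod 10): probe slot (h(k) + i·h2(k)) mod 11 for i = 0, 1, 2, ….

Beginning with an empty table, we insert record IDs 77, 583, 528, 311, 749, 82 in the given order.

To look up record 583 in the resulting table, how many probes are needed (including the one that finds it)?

2

77 hashes to 0; slot 0 is free -> place at 0.
583 hashes to 0, h2=4; 0 taken -> place at 4.
528 hashes to 0, h2=9; 0 taken -> place at 9.
311 hashes to 3; slot 3 is free -> place at 3.
749 hashes to 1; slot 1 is free -> place at 1.
82 hashes to 5; slot 5 is free -> place at 5.
Table: [77, 749, ., 311, 583, 82, ., ., ., 528, .]
Lookup 583: h=0, h2=4, probe 0,4 → found at 4.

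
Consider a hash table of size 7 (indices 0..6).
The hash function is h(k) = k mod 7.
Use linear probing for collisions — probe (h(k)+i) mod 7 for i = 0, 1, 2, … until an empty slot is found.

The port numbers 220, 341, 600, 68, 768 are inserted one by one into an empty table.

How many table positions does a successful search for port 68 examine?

3

Insert 220: h=3, slot 3 empty => index 3.
Insert 341: h=5, slot 5 empty => index 5.
Insert 600: h=5, slot 5 occupied => index 6.
Insert 68: h=5, slots 5,6 occupied => index 0.
Insert 768: h=5, slots 5,6,0 occupied => index 1.
Table: [68, 768, ., 220, ., 341, 600]
Lookup 68: h=5, probe 5,6,0 → found at 0.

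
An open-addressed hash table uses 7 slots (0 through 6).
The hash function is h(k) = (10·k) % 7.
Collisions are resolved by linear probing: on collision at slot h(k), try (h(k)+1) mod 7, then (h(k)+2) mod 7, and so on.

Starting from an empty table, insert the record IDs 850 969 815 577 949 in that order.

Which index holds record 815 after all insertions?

4

850 hashes to 2; slot 2 is free => place at 2.
969 hashes to 2; 2 taken => place at 3.
815 hashes to 2; 2,3 taken => place at 4.
577 hashes to 2; 2,3,4 taken => place at 5.
949 hashes to 5; 5 taken => place at 6.
Table: [_, _, 850, 969, 815, 577, 949]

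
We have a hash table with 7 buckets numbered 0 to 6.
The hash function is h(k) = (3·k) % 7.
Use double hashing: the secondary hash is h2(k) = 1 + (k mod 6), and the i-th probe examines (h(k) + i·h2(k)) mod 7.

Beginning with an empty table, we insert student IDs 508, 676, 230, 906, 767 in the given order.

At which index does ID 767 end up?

508 hashes to 5; slot 5 is free -> place at 5.
676 hashes to 5, h2=5; 5 taken -> place at 3.
230 hashes to 4; slot 4 is free -> place at 4.
906 hashes to 2; slot 2 is free -> place at 2.
767 hashes to 5, h2=6; 5,4,3,2 taken -> place at 1.
Table: [_, 767, 906, 676, 230, 508, _]

1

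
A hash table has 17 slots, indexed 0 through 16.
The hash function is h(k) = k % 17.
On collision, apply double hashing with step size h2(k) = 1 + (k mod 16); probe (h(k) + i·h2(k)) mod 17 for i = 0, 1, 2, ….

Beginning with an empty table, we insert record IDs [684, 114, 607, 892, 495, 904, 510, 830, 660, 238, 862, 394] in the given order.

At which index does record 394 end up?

13

Insert 684: h=4, slot 4 empty → index 4.
Insert 114: h=12, slot 12 empty → index 12.
Insert 607: h=12, h2=16, slot 12 occupied → index 11.
Insert 892: h=8, slot 8 empty → index 8.
Insert 495: h=2, slot 2 empty → index 2.
Insert 904: h=3, slot 3 empty → index 3.
Insert 510: h=0, slot 0 empty → index 0.
Insert 830: h=14, slot 14 empty → index 14.
Insert 660: h=14, h2=5, slots 14,2 occupied → index 7.
Insert 238: h=0, h2=15, slot 0 occupied → index 15.
Insert 862: h=12, h2=15, slot 12 occupied → index 10.
Insert 394: h=3, h2=11, slots 3,14,8,2 occupied → index 13.
Table: [510, _, 495, 904, 684, _, _, 660, 892, _, 862, 607, 114, 394, 830, 238, _]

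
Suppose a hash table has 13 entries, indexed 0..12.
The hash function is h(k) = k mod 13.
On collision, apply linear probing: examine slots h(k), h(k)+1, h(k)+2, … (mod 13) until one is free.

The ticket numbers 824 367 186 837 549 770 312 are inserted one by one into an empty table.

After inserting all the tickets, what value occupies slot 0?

Insert 824: h=5, slot 5 empty → index 5.
Insert 367: h=3, slot 3 empty → index 3.
Insert 186: h=4, slot 4 empty → index 4.
Insert 837: h=5, slot 5 occupied → index 6.
Insert 549: h=3, slots 3,4,5,6 occupied → index 7.
Insert 770: h=3, slots 3,4,5,6,7 occupied → index 8.
Insert 312: h=0, slot 0 empty → index 0.
Table: [312, -, -, 367, 186, 824, 837, 549, 770, -, -, -, -]

312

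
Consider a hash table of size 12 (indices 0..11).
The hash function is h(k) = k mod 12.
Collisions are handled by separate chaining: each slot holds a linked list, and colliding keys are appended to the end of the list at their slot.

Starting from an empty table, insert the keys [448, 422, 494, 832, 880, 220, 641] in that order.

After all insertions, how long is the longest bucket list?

4

Insert 448: h=4, bucket 4 empty -> new chain.
Insert 422: h=2, bucket 2 empty -> new chain.
Insert 494: h=2, bucket 2 nonempty -> append to chain.
Insert 832: h=4, bucket 4 nonempty -> append to chain.
Insert 880: h=4, bucket 4 nonempty -> append to chain.
Insert 220: h=4, bucket 4 nonempty -> append to chain.
Insert 641: h=5, bucket 5 empty -> new chain.
Final buckets:
0: -
1: -
2: 422 -> 494
3: -
4: 448 -> 832 -> 880 -> 220
5: 641
6: -
7: -
8: -
9: -
10: -
11: -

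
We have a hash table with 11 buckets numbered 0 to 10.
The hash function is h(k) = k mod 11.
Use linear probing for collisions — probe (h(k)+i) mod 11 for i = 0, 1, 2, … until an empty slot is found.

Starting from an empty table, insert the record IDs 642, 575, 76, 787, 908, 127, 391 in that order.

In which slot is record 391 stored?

642 hashes to 4; slot 4 is free → place at 4.
575 hashes to 3; slot 3 is free → place at 3.
76 hashes to 10; slot 10 is free → place at 10.
787 hashes to 6; slot 6 is free → place at 6.
908 hashes to 6; 6 taken → place at 7.
127 hashes to 6; 6,7 taken → place at 8.
391 hashes to 6; 6,7,8 taken → place at 9.
Table: [., ., ., 575, 642, ., 787, 908, 127, 391, 76]

9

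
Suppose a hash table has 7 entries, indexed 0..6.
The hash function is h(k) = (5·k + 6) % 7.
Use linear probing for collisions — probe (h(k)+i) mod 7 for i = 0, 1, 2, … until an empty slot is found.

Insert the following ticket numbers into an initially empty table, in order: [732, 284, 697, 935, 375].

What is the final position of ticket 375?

732: h=5 -> slot 5
284: h=5, probe 5,6 -> slot 6
697: h=5, probe 5,6,0 -> slot 0
935: h=5, probe 5,6,0,1 -> slot 1
375: h=5, probe 5,6,0,1,2 -> slot 2
Table: [697, 935, 375, —, —, 732, 284]

2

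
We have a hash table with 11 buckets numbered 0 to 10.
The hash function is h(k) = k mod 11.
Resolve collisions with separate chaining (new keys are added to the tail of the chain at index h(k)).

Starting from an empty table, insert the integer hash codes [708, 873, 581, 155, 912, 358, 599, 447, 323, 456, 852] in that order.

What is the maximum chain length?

708 -> bucket 4
873 -> bucket 4 (collision)
581 -> bucket 9
155 -> bucket 1
912 -> bucket 10
358 -> bucket 6
599 -> bucket 5
447 -> bucket 7
323 -> bucket 4 (collision)
456 -> bucket 5 (collision)
852 -> bucket 5 (collision)
Final buckets:
0: ∅
1: 155
2: ∅
3: ∅
4: 708 -> 873 -> 323
5: 599 -> 456 -> 852
6: 358
7: 447
8: ∅
9: 581
10: 912

3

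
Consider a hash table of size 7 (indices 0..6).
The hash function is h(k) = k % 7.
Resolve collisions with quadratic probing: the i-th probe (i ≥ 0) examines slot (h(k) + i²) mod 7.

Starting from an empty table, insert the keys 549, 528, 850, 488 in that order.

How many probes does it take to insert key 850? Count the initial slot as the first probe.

Insert 549: h=3, slot 3 empty => index 3.
Insert 528: h=3, slot 3 occupied => index 4.
Insert 850: h=3, slots 3,4 occupied => index 0.
Insert 488: h=5, slot 5 empty => index 5.
Table: [850, —, —, 549, 528, 488, —]

3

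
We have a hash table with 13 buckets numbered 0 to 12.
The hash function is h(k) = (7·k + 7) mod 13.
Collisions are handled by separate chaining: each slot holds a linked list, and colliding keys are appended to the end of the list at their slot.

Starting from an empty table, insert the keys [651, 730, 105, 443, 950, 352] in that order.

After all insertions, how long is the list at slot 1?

651 -> bucket 1
730 -> bucket 8
105 -> bucket 1 (collision)
443 -> bucket 1 (collision)
950 -> bucket 1 (collision)
352 -> bucket 1 (collision)
Final buckets:
0: ∅
1: 651 -> 105 -> 443 -> 950 -> 352
2: ∅
3: ∅
4: ∅
5: ∅
6: ∅
7: ∅
8: 730
9: ∅
10: ∅
11: ∅
12: ∅

5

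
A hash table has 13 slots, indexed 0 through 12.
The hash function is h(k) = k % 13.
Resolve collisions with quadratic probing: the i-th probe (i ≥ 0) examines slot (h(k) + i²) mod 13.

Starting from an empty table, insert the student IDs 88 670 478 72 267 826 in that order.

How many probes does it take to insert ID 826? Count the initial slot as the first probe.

88 hashes to 10; slot 10 is free -> place at 10.
670 hashes to 7; slot 7 is free -> place at 7.
478 hashes to 10; 10 taken -> place at 11.
72 hashes to 7; 7 taken -> place at 8.
267 hashes to 7; 7,8,11 taken -> place at 3.
826 hashes to 7; 7,8,11,3,10 taken -> place at 6.
Table: [-, -, -, 267, -, -, 826, 670, 72, -, 88, 478, -]

6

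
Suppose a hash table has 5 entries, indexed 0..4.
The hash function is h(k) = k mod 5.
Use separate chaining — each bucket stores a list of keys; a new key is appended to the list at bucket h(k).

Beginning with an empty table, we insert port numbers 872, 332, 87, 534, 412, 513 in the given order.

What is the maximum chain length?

4

872 -> bucket 2
332 -> bucket 2 (collision)
87 -> bucket 2 (collision)
534 -> bucket 4
412 -> bucket 2 (collision)
513 -> bucket 3
Final buckets:
0: ∅
1: ∅
2: 872 -> 332 -> 87 -> 412
3: 513
4: 534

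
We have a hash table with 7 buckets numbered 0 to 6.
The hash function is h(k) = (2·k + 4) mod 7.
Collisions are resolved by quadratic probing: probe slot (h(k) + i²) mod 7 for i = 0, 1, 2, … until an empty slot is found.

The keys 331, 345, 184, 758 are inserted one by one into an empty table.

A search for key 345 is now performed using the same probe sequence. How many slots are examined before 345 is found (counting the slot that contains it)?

331 hashes to 1; slot 1 is free -> place at 1.
345 hashes to 1; 1 taken -> place at 2.
184 hashes to 1; 1,2 taken -> place at 5.
758 hashes to 1; 1,2,5 taken -> place at 3.
Table: [-, 331, 345, 758, -, 184, -]
Lookup 345: h=1, probe 1,2 → found at 2.

2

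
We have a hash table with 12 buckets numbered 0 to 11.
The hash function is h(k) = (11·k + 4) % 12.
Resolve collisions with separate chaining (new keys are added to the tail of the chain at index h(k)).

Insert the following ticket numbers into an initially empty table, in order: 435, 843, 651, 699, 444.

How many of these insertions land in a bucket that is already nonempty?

435 → bucket 1
843 → bucket 1 (collision)
651 → bucket 1 (collision)
699 → bucket 1 (collision)
444 → bucket 4
Final buckets:
0: —
1: 435 -> 843 -> 651 -> 699
2: —
3: —
4: 444
5: —
6: —
7: —
8: —
9: —
10: —
11: —

3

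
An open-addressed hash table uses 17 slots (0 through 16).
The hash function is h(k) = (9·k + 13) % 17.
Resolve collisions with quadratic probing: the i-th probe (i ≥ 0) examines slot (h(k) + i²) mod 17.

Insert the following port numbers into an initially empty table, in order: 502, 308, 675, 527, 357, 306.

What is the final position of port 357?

502: h=9 -> slot 9
308: h=14 -> slot 14
675: h=2 -> slot 2
527: h=13 -> slot 13
357: h=13, probe 13,14,0 -> slot 0
306: h=13, probe 13,14,0,5 -> slot 5
Table: [357, ∅, 675, ∅, ∅, 306, ∅, ∅, ∅, 502, ∅, ∅, ∅, 527, 308, ∅, ∅]

0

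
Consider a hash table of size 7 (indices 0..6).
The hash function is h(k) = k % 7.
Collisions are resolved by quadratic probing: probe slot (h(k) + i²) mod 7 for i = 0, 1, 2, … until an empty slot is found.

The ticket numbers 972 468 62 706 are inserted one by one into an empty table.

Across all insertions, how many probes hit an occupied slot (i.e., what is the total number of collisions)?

972 hashes to 6; slot 6 is free → place at 6.
468 hashes to 6; 6 taken → place at 0.
62 hashes to 6; 6,0 taken → place at 3.
706 hashes to 6; 6,0,3 taken → place at 1.
Table: [468, 706, _, 62, _, _, 972]

6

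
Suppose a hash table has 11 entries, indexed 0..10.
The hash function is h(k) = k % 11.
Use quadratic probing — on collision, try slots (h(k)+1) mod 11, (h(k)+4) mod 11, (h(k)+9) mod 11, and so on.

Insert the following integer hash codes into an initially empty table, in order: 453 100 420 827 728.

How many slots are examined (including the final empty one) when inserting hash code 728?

453 hashes to 2; slot 2 is free => place at 2.
100 hashes to 1; slot 1 is free => place at 1.
420 hashes to 2; 2 taken => place at 3.
827 hashes to 2; 2,3 taken => place at 6.
728 hashes to 2; 2,3,6 taken => place at 0.
Table: [728, 100, 453, 420, _, _, 827, _, _, _, _]

4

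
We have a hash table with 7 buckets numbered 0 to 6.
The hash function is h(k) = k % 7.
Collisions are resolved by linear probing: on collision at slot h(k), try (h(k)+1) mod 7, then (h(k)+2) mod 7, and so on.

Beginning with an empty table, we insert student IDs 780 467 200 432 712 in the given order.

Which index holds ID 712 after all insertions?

780 hashes to 3; slot 3 is free -> place at 3.
467 hashes to 5; slot 5 is free -> place at 5.
200 hashes to 4; slot 4 is free -> place at 4.
432 hashes to 5; 5 taken -> place at 6.
712 hashes to 5; 5,6 taken -> place at 0.
Table: [712, —, —, 780, 200, 467, 432]

0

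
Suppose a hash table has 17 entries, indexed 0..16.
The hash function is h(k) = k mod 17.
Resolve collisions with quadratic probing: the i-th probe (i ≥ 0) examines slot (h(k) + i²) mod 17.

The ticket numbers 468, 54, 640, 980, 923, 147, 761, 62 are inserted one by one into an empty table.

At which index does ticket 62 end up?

10

468 hashes to 9; slot 9 is free => place at 9.
54 hashes to 3; slot 3 is free => place at 3.
640 hashes to 11; slot 11 is free => place at 11.
980 hashes to 11; 11 taken => place at 12.
923 hashes to 5; slot 5 is free => place at 5.
147 hashes to 11; 11,12 taken => place at 15.
761 hashes to 13; slot 13 is free => place at 13.
62 hashes to 11; 11,12,15,3 taken => place at 10.
Table: [—, —, —, 54, —, 923, —, —, —, 468, 62, 640, 980, 761, —, 147, —]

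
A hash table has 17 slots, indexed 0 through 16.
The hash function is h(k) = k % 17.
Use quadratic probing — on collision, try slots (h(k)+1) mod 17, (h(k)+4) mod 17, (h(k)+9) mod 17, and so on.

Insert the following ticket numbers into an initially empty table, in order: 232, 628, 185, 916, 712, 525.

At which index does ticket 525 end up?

14

232: h=11 → slot 11
628: h=16 → slot 16
185: h=15 → slot 15
916: h=15, probe 15,16,2 → slot 2
712: h=15, probe 15,16,2,7 → slot 7
525: h=15, probe 15,16,2,7,14 → slot 14
Table: [_, _, 916, _, _, _, _, 712, _, _, _, 232, _, _, 525, 185, 628]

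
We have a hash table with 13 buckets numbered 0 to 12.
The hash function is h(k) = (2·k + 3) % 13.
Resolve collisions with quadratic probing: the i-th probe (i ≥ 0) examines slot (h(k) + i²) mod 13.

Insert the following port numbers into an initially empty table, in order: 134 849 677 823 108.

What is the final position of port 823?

Insert 134: h=11, slot 11 empty => index 11.
Insert 849: h=11, slot 11 occupied => index 12.
Insert 677: h=5, slot 5 empty => index 5.
Insert 823: h=11, slots 11,12 occupied => index 2.
Insert 108: h=11, slots 11,12,2 occupied => index 7.
Table: [∅, ∅, 823, ∅, ∅, 677, ∅, 108, ∅, ∅, ∅, 134, 849]

2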